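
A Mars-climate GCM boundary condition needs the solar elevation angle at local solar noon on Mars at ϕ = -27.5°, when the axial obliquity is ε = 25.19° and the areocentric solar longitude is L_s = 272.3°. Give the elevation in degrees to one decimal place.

87.7°

sin δ = sin 25.19° × sin 272.3° = -0.42528, so δ = -25.168°.
At local noon the hour angle is zero, so the zenith angle equals |ϕ − δ| = |-27.5° − (-25.168°)| = 2.332°.
Elevation = 90° − 2.332° = 87.7°.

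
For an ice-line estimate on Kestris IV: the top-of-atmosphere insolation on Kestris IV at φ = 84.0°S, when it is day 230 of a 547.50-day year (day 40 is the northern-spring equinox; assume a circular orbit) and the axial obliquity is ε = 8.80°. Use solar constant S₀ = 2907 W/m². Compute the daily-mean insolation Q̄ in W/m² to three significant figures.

Q̄ ≈ 0.00 W/m²

Solar longitude: λ_s = 360° × (230 − 40)/547.50 = 124.932°.
sin δ = sin 8.80° × sin 124.932° = 0.12542, so δ = +7.205°.
cos H₀ = −tan(-84.0°) tan(+7.205°) = 1.2028 ≥ 1 ⇒ polar night, H₀ = 0 and Q̄ = 0.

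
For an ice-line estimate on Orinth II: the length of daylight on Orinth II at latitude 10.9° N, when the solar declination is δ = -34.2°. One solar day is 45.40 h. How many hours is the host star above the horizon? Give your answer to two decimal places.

20.80 h

cos h₀ = −tan ϕ · tan δ = −tan(+10.9°) × tan(-34.200°) = 0.1309, so h₀ = 1.4395 rad = 82.48°.
Daylight = 2h₀/(2π) × 45.40 h = (1.4395/π) × 45.40 = 20.80 h.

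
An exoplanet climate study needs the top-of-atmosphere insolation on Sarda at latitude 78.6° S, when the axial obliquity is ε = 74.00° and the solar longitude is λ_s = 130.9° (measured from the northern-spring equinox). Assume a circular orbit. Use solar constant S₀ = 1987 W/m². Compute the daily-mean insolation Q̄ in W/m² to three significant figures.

Q̄ ≈ 0.00 W/m²

Solar declination: sin δ = sin ε · sin λ_s = sin 74.00° × sin 130.9° = 0.72657, so δ = +46.600°.
cos H₀ = −tan(-78.6°) tan(+46.600°) = 5.2444 ≥ 1 ⇒ polar night, H₀ = 0 and Q̄ = 0.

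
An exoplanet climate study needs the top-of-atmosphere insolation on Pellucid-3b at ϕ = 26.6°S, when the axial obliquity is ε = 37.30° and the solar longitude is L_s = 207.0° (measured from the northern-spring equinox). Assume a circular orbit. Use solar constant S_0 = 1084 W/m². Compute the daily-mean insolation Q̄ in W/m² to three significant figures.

Q̄ ≈ 366 W/m²

Solar declination: sin δ = sin ε · sin L_s = sin 37.30° × sin 207.0° = -0.27511, so δ = -15.969°.
cos h₀ = −tan(-26.6°) tan(-15.969°) = -0.1433, h₀ = 1.7146 rad.
Bracket: h₀ sin ϕ sin δ + cos ϕ cos δ sin h₀ = 1.7146×-0.44776×-0.27511 + 0.89415×0.96141×0.98968 = 0.211210 + 0.850773 = 1.061983.
Q̄ = (S_0/π) × [bracket] = (1084/π) × 1.061983 = 366.4 W/m².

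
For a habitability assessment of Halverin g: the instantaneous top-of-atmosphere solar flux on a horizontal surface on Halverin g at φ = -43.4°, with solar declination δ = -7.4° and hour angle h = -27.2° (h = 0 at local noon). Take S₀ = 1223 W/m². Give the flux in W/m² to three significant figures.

cos θ_z = sin φ sin δ + cos φ cos δ cos h = 0.088494 + 0.640845 = 0.729339.
Flux = S₀ · cos θ_z = 1223 × 0.729339 = 892.0 W/m².

892 W/m²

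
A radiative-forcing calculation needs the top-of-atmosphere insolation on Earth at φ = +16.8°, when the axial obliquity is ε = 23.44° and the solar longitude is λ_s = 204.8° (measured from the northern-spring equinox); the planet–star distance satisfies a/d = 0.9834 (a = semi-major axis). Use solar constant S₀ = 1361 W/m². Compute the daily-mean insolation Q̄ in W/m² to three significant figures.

Solar declination: sin δ = sin ε · sin λ_s = sin 23.44° × sin 204.8° = -0.16685, so δ = -9.605°.
cos H₀ = −tan(+16.8°) tan(-9.605°) = 0.0511, H₀ = 1.5197 rad.
Bracket: H₀ sin φ sin δ + cos φ cos δ sin H₀ = 1.5197×0.28903×-0.16685 + 0.95732×0.98598×0.99869 = -0.073287 + 0.942662 = 0.869375.
Inverse-square distance factor (a/d)² = 0.9834² = 0.967076.
Q̄ = (S₀/π) × 0.967076 × [bracket] = (1361/π) × 0.967076 × 0.869375 = 364.2 W/m².

Q̄ ≈ 364 W/m²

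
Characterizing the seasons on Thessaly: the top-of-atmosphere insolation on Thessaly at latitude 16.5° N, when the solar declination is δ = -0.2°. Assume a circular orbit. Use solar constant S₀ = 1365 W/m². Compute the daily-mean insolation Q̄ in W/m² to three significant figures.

cos H₀ = −tan(+16.5°) tan(-0.200°) = 0.0010, H₀ = 1.5698 rad.
Bracket: H₀ sin φ sin δ + cos φ cos δ sin H₀ = 1.5698×0.28402×-0.00349 + 0.95882×0.99999×1.00000 = -0.001556 + 0.958810 = 0.957254.
Q̄ = (S₀/π) × [bracket] = (1365/π) × 0.957254 = 415.9 W/m².

Q̄ ≈ 416 W/m²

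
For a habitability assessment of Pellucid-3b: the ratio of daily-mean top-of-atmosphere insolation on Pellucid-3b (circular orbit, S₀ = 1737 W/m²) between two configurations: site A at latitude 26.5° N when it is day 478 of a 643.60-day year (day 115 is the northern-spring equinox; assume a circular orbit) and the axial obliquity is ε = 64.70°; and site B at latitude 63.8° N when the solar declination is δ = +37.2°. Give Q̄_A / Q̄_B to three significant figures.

— Configuration A (φ=+26.5°):
Solar longitude: λ_s = 360° × (478 − 115)/643.60 = 203.045°.
sin δ = sin 64.70° × sin 203.045° = -0.35391, so δ = -20.727°.
cos H₀ = −tan(+26.5°) tan(-20.727°) = 0.1887, H₀ = 1.3810 rad.
Bracket: H₀ sin φ sin δ + cos φ cos δ sin H₀ = 1.3810×0.44620×-0.35391 + 0.89493×0.93528×0.98204 = -0.218080 + 0.821977 = 0.603897.
Q̄ = (S₀/π) × [bracket] = (1737/π) × 0.603897 = 333.90 W/m².
— Configuration B (φ=+63.8°):
cos H₀ = −tan(+63.8°) tan(+37.200°) = -1.5426 ≤ −1 ⇒ polar day, H₀ = π.
Bracket: H₀ sin φ sin δ + cos φ cos δ sin H₀ = 3.1416×0.89726×0.60460 + 0.44151×0.79653×0.00000 = 1.704266 + 0.000000 = 1.704266.
Q̄ = (S₀/π) × [bracket] = (1737/π) × 1.704266 = 942.30 W/m².
Ratio Q̄_A / Q̄_B = 333.90 / 942.30 = 0.3543.

Q̄_A / Q̄_B ≈ 0.354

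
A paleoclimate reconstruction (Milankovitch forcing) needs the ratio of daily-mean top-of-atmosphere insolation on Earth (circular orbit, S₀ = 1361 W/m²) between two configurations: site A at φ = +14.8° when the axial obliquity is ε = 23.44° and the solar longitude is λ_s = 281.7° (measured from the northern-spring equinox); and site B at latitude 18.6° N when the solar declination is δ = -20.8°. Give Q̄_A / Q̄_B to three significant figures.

— Configuration A (φ=+14.8°):
Solar declination: sin δ = sin ε · sin λ_s = sin 23.44° × sin 281.7° = -0.38952, so δ = -22.925°.
cos H₀ = −tan(+14.8°) tan(-22.925°) = 0.1117, H₀ = 1.4588 rad.
Bracket: H₀ sin φ sin δ + cos φ cos δ sin H₀ = 1.4588×0.25545×-0.38952 + 0.96682×0.92102×0.99374 = -0.145155 + 0.884886 = 0.739731.
Q̄ = (S₀/π) × [bracket] = (1361/π) × 0.739731 = 320.47 W/m².
— Configuration B (φ=+18.6°):
cos H₀ = −tan(+18.6°) tan(-20.800°) = 0.1278, H₀ = 1.4426 rad.
Bracket: H₀ sin φ sin δ + cos φ cos δ sin H₀ = 1.4426×0.31896×-0.35511 + 0.94777×0.93483×0.99180 = -0.163397 + 0.878739 = 0.715342.
Q̄ = (S₀/π) × [bracket] = (1361/π) × 0.715342 = 309.90 W/m².
Ratio Q̄_A / Q̄_B = 320.47 / 309.90 = 1.034.

Q̄_A / Q̄_B ≈ 1.03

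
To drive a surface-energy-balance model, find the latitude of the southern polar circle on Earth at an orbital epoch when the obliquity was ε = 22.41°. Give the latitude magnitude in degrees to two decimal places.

The polar circle is the lowest latitude that experiences at least one full rotation of continuous darkness at the northern-summer solstice; it lies at |φ| = 90° − ε = 90° − 22.41° = 67.59°.

67.59°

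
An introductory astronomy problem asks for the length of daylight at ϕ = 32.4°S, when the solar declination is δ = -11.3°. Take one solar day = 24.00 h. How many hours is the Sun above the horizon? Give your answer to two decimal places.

cos h₀ = −tan ϕ · tan δ = −tan(-32.4°) × tan(-11.300°) = -0.1268, so h₀ = 1.6979 rad = 97.29°.
Daylight = 2h₀/(2π) × 24.00 h = (1.6979/π) × 24.00 = 12.97 h.

12.97 h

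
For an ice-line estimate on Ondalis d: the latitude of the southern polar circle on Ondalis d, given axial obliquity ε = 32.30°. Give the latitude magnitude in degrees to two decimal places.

The polar circle is the lowest latitude that experiences at least one full rotation of continuous darkness at the northern-summer solstice; it lies at |ϕ| = 90° − ε = 90° − 32.30° = 57.70°.

57.70°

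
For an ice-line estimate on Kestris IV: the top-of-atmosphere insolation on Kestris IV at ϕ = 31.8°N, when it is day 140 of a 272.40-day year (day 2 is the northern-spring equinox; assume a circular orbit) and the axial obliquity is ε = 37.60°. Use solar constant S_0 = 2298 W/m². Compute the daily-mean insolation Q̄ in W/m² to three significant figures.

Q̄ ≈ 606 W/m²

Solar longitude: L_s = 360° × (140 − 2)/272.40 = 182.379°.
sin δ = sin 37.60° × sin 182.379° = -0.02533, so δ = -1.451°.
cos h₀ = −tan(+31.8°) tan(-1.451°) = 0.0157, h₀ = 1.5551 rad.
Bracket: h₀ sin ϕ sin δ + cos ϕ cos δ sin h₀ = 1.5551×0.52696×-0.02533 + 0.84989×0.99968×0.99988 = -0.020757 + 0.849516 = 0.828759.
Q̄ = (S_0/π) × [bracket] = (2298/π) × 0.828759 = 606.2 W/m².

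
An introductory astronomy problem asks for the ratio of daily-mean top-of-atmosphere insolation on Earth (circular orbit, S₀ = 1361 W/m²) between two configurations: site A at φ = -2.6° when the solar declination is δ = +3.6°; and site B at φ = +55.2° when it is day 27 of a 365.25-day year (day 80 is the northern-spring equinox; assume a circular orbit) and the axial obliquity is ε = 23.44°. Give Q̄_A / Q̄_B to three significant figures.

— Configuration A (φ=-2.6°):
cos H₀ = −tan(-2.6°) tan(+3.600°) = 0.0029, H₀ = 1.5679 rad.
Bracket: H₀ sin φ sin δ + cos φ cos δ sin H₀ = 1.5679×-0.04536×0.06279 + 0.99897×0.99803×1.00000 = -0.004466 + 0.997002 = 0.992536.
Q̄ = (S₀/π) × [bracket] = (1361/π) × 0.992536 = 429.99 W/m².
— Configuration B (φ=+55.2°):
Solar longitude: λ_s = 360° × (27 − 80)/365.25 = -52.238°, i.e. -52.238° + 360° = 307.762°.
sin δ = sin 23.44° × sin 307.762° = -0.31448, so δ = -18.329°.
cos H₀ = −tan(+55.2°) tan(-18.329°) = 0.4767, H₀ = 1.0739 rad.
Bracket: H₀ sin φ sin δ + cos φ cos δ sin H₀ = 1.0739×0.82115×-0.31448 + 0.57071×0.94927×0.87909 = -0.277319 + 0.476254 = 0.198935.
Q̄ = (S₀/π) × [bracket] = (1361/π) × 0.198935 = 86.183 W/m².
Ratio Q̄_A / Q̄_B = 429.99 / 86.183 = 4.989.

Q̄_A / Q̄_B ≈ 4.99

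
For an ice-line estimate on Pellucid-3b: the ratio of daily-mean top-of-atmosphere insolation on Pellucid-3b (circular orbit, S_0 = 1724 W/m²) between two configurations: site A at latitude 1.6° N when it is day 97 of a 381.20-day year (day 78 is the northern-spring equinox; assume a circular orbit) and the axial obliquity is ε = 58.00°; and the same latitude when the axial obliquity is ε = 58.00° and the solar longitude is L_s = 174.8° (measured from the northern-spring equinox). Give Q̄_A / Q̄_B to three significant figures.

— Configuration A (ϕ=+1.6°):
Solar longitude: L_s = 360° × (97 − 78)/381.20 = 17.943°.
sin δ = sin 58.00° × sin 17.943° = 0.26126, so δ = +15.145°.
cos h₀ = −tan(+1.6°) tan(+15.145°) = -0.0076, h₀ = 1.5784 rad.
Bracket: h₀ sin ϕ sin δ + cos ϕ cos δ sin h₀ = 1.5784×0.02792×0.26126 + 0.99961×0.96527×0.99997 = 0.011513 + 0.964865 = 0.976378.
Q̄ = (S_0/π) × [bracket] = (1724/π) × 0.976378 = 535.80 W/m².
— Configuration B (ϕ=+1.6°):
Solar declination: sin δ = sin ε · sin L_s = sin 58.00° × sin 174.8° = 0.07686, so δ = +4.408°.
cos h₀ = −tan(+1.6°) tan(+4.408°) = -0.0022, h₀ = 1.5729 rad.
Bracket: h₀ sin ϕ sin δ + cos ϕ cos δ sin h₀ = 1.5729×0.02792×0.07686 + 0.99961×0.99704×1.00000 = 0.003375 + 0.996651 = 1.000026.
Q̄ = (S_0/π) × [bracket] = (1724/π) × 1.000026 = 548.78 W/m².
Ratio Q̄_A / Q̄_B = 535.80 / 548.78 = 0.9763.

Q̄_A / Q̄_B ≈ 0.976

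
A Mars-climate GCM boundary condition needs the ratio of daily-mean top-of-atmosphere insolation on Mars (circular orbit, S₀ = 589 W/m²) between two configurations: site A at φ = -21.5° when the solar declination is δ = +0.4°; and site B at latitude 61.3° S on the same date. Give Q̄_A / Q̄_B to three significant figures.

— Configuration A (φ=-21.5°):
cos H₀ = −tan(-21.5°) tan(+0.400°) = 0.0028, H₀ = 1.5680 rad.
Bracket: H₀ sin φ sin δ + cos φ cos δ sin H₀ = 1.5680×-0.36650×0.00698 + 0.93042×0.99998×1.00000 = -0.004011 + 0.930401 = 0.926390.
Q̄ = (S₀/π) × [bracket] = (589/π) × 0.926390 = 173.68 W/m².
— Configuration B (φ=-61.3°):
cos H₀ = −tan(-61.3°) tan(+0.400°) = 0.0128, H₀ = 1.5580 rad.
Bracket: H₀ sin φ sin δ + cos φ cos δ sin H₀ = 1.5580×-0.87715×0.00698 + 0.48022×0.99998×0.99992 = -0.009539 + 0.480172 = 0.470633.
Q̄ = (S₀/π) × [bracket] = (589/π) × 0.470633 = 88.236 W/m².
Ratio Q̄_A / Q̄_B = 173.68 / 88.236 = 1.968.

Q̄_A / Q̄_B ≈ 1.97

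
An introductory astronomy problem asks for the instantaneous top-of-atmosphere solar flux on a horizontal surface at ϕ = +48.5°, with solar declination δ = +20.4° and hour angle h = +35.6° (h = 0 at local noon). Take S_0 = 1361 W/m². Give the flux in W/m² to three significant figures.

cos θ_z = sin ϕ sin δ + cos ϕ cos δ cos h = 0.261065 + 0.504986 = 0.766051.
Flux = S_0 · cos θ_z = 1361 × 0.766051 = 1043 W/m².

1.04e+03 W/m²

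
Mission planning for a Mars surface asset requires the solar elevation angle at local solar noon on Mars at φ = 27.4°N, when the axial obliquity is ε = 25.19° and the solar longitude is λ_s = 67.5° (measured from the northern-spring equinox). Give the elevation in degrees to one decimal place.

85.8°

Solar declination: sin δ = sin ε · sin λ_s = sin 25.19° × sin 67.5° = 0.39322, so δ = +23.155°.
At local noon the hour angle is zero, so the zenith angle equals |φ − δ| = |+27.4° − (+23.155°)| = 4.245°.
Elevation = 90° − 4.245° = 85.8°.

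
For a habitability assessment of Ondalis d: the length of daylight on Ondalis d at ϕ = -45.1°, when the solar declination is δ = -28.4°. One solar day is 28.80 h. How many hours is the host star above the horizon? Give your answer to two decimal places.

19.66 h

cos h₀ = −tan ϕ · tan δ = −tan(-45.1°) × tan(-28.400°) = -0.5426, so h₀ = 2.1443 rad = 122.86°.
Daylight = 2h₀/(2π) × 28.80 h = (2.1443/π) × 28.80 = 19.66 h.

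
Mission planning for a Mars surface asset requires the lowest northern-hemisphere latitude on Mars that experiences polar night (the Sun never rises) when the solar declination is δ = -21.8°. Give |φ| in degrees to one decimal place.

Polar night requires cos H₀ = −tan φ tan δ ≥ 1, i.e. tan φ tan δ ≤ −1.
The boundary is |tan φ| · |tan δ| = 1, so |φ| = 90° − |δ| = 90° − 21.8° = 68.2° in the northern hemisphere.

|φ| = 68.2°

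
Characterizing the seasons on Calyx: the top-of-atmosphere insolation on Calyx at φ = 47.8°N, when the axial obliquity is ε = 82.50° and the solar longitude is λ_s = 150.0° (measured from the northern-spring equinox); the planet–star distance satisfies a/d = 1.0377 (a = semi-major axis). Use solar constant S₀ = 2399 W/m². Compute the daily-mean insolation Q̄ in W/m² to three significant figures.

Q̄ ≈ 1.05e+03 W/m²

Solar declination: sin δ = sin ε · sin λ_s = sin 82.50° × sin 150.0° = 0.49572, so δ = +29.717°.
cos H₀ = −tan(+47.8°) tan(+29.717°) = -0.6295, H₀ = 2.2517 rad.
Bracket: H₀ sin φ sin δ + cos φ cos δ sin H₀ = 2.2517×0.74080×0.49572 + 0.67172×0.86848×0.77700 = 0.826890 + 0.453283 = 1.280173.
Inverse-square distance factor (a/d)² = 1.0377² = 1.076821.
Q̄ = (S₀/π) × 1.076821 × [bracket] = (2399/π) × 1.076821 × 1.280173 = 1053 W/m².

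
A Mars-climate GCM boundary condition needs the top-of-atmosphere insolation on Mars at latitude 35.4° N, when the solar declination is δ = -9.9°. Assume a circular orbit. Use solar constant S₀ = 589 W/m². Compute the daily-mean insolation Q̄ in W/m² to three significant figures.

cos H₀ = −tan(+35.4°) tan(-9.900°) = 0.1240, H₀ = 1.4464 rad.
Bracket: H₀ sin φ sin δ + cos φ cos δ sin H₀ = 1.4464×0.57928×-0.17193 + 0.81513×0.98511×0.99228 = -0.144055 + 0.796794 = 0.652739.
Q̄ = (S₀/π) × [bracket] = (589/π) × 0.652739 = 122.4 W/m².

Q̄ ≈ 122 W/m²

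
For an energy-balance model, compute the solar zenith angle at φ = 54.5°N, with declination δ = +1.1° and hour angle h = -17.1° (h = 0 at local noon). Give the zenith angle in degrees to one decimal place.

θ_z = 55.2°

cos θ_z = sin φ sin δ + cos φ cos δ cos h = 0.015629 + 0.554930 = 0.570559.
θ_z = arccos(0.570559) = 55.2°.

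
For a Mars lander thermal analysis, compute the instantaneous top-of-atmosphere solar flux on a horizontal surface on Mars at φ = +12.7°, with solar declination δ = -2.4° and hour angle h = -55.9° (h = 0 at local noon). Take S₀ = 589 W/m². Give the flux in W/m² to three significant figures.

316 W/m²

cos θ_z = sin φ sin δ + cos φ cos δ cos h = -0.009206 + 0.546443 = 0.537237.
Flux = S₀ · cos θ_z = 589 × 0.537237 = 316.4 W/m².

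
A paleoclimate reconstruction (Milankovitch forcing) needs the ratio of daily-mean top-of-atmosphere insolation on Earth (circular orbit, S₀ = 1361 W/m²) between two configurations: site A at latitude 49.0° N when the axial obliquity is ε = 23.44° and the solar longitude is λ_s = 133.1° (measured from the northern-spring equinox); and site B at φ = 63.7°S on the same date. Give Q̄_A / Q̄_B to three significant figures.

Q̄_A / Q̄_B ≈ 10.3

— Configuration A (φ=+49.0°):
Solar declination: sin δ = sin ε · sin λ_s = sin 23.44° × sin 133.1° = 0.29045, so δ = +16.885°.
cos H₀ = −tan(+49.0°) tan(+16.885°) = -0.3492, H₀ = 1.9275 rad.
Bracket: H₀ sin φ sin δ + cos φ cos δ sin H₀ = 1.9275×0.75471×0.29045 + 0.65606×0.95689×0.93706 = 0.422519 + 0.588265 = 1.010784.
Q̄ = (S₀/π) × [bracket] = (1361/π) × 1.010784 = 437.89 W/m².
— Configuration B (φ=-63.7°):
cos H₀ = −tan(-63.7°) tan(+16.885°) = 0.6142, H₀ = 0.9095 rad.
Bracket: H₀ sin φ sin δ + cos φ cos δ sin H₀ = 0.9095×-0.89649×0.29045 + 0.44307×0.95689×0.78918 = -0.236821 + 0.334588 = 0.097767.
Q̄ = (S₀/π) × [bracket] = (1361/π) × 0.097767 = 42.355 W/m².
Ratio Q̄_A / Q̄_B = 437.89 / 42.355 = 10.34.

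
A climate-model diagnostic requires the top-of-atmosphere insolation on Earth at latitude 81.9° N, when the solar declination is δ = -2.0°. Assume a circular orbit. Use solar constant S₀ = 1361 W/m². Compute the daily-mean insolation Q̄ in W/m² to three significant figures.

Q̄ ≈ 39.3 W/m²

cos H₀ = −tan(+81.9°) tan(-2.000°) = 0.2454, H₀ = 1.3229 rad.
Bracket: H₀ sin φ sin δ + cos φ cos δ sin H₀ = 1.3229×0.99002×-0.03490 + 0.14090×0.99939×0.96943 = -0.045708 + 0.136509 = 0.090801.
Q̄ = (S₀/π) × [bracket] = (1361/π) × 0.090801 = 39.34 W/m².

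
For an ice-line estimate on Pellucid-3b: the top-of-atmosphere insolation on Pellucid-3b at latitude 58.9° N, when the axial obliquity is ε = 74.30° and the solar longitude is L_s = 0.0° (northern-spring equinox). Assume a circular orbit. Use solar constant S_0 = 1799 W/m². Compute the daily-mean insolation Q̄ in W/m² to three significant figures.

Solar declination: sin δ = sin ε · sin L_s = sin 74.30° × sin 0.0° = 0.00000, so δ = +0.000°.
cos h₀ = −tan(+58.9°) tan(+0.000°) = -0.0000, h₀ = 1.5708 rad.
Bracket: h₀ sin ϕ sin δ + cos ϕ cos δ sin h₀ = 1.5708×0.85627×0.00000 + 0.51653×1.00000×1.00000 = 0.000000 + 0.516530 = 0.516530.
Q̄ = (S_0/π) × [bracket] = (1799/π) × 0.516530 = 295.8 W/m².

Q̄ ≈ 296 W/m²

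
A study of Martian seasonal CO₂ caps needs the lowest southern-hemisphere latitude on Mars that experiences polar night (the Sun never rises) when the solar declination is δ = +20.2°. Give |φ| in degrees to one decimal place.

|φ| = 69.8°

Polar night requires cos H₀ = −tan φ tan δ ≥ 1, i.e. tan φ tan δ ≤ −1.
The boundary is |tan φ| · |tan δ| = 1, so |φ| = 90° − |δ| = 90° − 20.2° = 69.8° in the southern hemisphere.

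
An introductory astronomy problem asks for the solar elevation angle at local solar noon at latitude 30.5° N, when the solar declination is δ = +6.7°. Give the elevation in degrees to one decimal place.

At local noon the hour angle is zero, so the zenith angle equals |φ − δ| = |+30.5° − (+6.700°)| = 23.800°.
Elevation = 90° − 23.800° = 66.2°.

66.2°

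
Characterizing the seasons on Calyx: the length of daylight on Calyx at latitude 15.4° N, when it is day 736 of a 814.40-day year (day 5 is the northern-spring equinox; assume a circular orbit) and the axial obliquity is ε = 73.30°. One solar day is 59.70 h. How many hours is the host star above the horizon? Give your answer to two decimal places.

26.15 h

Solar longitude: L_s = 360° × (736 − 5)/814.40 = 323.134°.
sin δ = sin 73.30° × sin 323.134° = -0.57465, so δ = -35.075°.
cos h₀ = −tan ϕ · tan δ = −tan(+15.4°) × tan(-35.075°) = 0.1934, so h₀ = 1.3762 rad = 78.85°.
Daylight = 2h₀/(2π) × 59.70 h = (1.3762/π) × 59.70 = 26.15 h.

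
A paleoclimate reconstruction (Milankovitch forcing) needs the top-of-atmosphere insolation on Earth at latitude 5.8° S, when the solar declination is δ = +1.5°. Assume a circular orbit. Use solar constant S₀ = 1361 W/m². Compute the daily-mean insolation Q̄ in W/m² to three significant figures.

cos H₀ = −tan(-5.8°) tan(+1.500°) = 0.0027, H₀ = 1.5681 rad.
Bracket: H₀ sin φ sin δ + cos φ cos δ sin H₀ = 1.5681×-0.10106×0.02618 + 0.99488×0.99966×1.00000 = -0.004149 + 0.994542 = 0.990393.
Q̄ = (S₀/π) × [bracket] = (1361/π) × 0.990393 = 429.1 W/m².

Q̄ ≈ 429 W/m²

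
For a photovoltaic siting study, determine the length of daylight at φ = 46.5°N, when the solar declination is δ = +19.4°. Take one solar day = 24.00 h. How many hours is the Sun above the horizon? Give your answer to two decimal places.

cos H₀ = −tan φ · tan δ = −tan(+46.5°) × tan(+19.400°) = -0.3711, so H₀ = 1.9510 rad = 111.78°.
Daylight = 2H₀/(2π) × 24.00 h = (1.9510/π) × 24.00 = 14.90 h.

14.90 h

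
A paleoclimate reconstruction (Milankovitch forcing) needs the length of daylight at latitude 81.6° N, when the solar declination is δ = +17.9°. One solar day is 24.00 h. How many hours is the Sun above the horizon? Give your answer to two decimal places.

24.00 h

Sunrise equation: cos H₀ = −tan φ · tan δ = -2.1873 ≤ −1, so the Sun never sets (polar day) and H₀ = π.
Daylight = 2H₀/(2π) × 24.00 h = (3.1416/π) × 24.00 = 24.00 h.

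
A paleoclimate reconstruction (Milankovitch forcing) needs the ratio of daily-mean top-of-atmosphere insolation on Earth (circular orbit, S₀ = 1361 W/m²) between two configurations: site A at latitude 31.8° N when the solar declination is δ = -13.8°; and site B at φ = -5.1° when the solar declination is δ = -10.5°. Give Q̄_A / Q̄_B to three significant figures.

— Configuration A (φ=+31.8°):
cos H₀ = −tan(+31.8°) tan(-13.800°) = 0.1523, H₀ = 1.4179 rad.
Bracket: H₀ sin φ sin δ + cos φ cos δ sin H₀ = 1.4179×0.52696×-0.23853 + 0.84989×0.97113×0.98834 = -0.178224 + 0.815730 = 0.637506.
Q̄ = (S₀/π) × [bracket] = (1361/π) × 0.637506 = 276.18 W/m².
— Configuration B (φ=-5.1°):
cos H₀ = −tan(-5.1°) tan(-10.500°) = -0.0165, H₀ = 1.5873 rad.
Bracket: H₀ sin φ sin δ + cos φ cos δ sin H₀ = 1.5873×-0.08889×-0.18224 + 0.99604×0.98325×0.99986 = 0.025713 + 0.979219 = 1.004932.
Q̄ = (S₀/π) × [bracket] = (1361/π) × 1.004932 = 435.36 W/m².
Ratio Q̄_A / Q̄_B = 276.18 / 435.36 = 0.6344.

Q̄_A / Q̄_B ≈ 0.634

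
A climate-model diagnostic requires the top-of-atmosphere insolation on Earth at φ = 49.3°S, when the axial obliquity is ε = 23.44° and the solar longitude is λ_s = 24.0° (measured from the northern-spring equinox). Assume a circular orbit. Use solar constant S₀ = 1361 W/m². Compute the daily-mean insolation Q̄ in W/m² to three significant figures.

Q̄ ≈ 200 W/m²

Solar declination: sin δ = sin ε · sin λ_s = sin 23.44° × sin 24.0° = 0.16180, so δ = +9.311°.
cos H₀ = −tan(-49.3°) tan(+9.311°) = 0.1906, H₀ = 1.3790 rad.
Bracket: H₀ sin φ sin δ + cos φ cos δ sin H₀ = 1.3790×-0.75813×0.16180 + 0.65210×0.98682×0.98166 = -0.169156 + 0.631703 = 0.462547.
Q̄ = (S₀/π) × [bracket] = (1361/π) × 0.462547 = 200.4 W/m².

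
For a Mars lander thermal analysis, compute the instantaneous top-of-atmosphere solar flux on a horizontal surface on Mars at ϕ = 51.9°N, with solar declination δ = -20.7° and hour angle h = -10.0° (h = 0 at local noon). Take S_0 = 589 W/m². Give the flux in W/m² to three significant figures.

cos θ_z = sin ϕ sin δ + cos ϕ cos δ cos h = -0.278162 + 0.568434 = 0.290272.
Flux = S_0 · cos θ_z = 589 × 0.290272 = 171.0 W/m².

171 W/m²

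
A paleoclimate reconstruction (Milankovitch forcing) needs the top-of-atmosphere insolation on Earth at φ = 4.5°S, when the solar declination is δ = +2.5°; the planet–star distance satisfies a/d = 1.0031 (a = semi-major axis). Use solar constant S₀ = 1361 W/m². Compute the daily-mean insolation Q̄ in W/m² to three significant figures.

cos H₀ = −tan(-4.5°) tan(+2.500°) = 0.0034, H₀ = 1.5674 rad.
Bracket: H₀ sin φ sin δ + cos φ cos δ sin H₀ = 1.5674×-0.07846×0.04362 + 0.99692×0.99905×0.99999 = -0.005364 + 0.995963 = 0.990599.
Inverse-square distance factor (a/d)² = 1.0031² = 1.006210.
Q̄ = (S₀/π) × 1.006210 × [bracket] = (1361/π) × 1.006210 × 0.990599 = 431.8 W/m².

Q̄ ≈ 432 W/m²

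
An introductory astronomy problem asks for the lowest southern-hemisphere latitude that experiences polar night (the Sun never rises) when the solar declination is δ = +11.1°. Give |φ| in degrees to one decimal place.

|φ| = 78.9°

Polar night requires cos H₀ = −tan φ tan δ ≥ 1, i.e. tan φ tan δ ≤ −1.
The boundary is |tan φ| · |tan δ| = 1, so |φ| = 90° − |δ| = 90° − 11.1° = 78.9° in the southern hemisphere.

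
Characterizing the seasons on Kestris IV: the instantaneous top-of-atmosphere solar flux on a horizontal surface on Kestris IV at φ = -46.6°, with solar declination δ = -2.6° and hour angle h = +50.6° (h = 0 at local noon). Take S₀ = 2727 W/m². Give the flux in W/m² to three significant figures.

cos θ_z = sin φ sin δ + cos φ cos δ cos h = 0.032960 + 0.435666 = 0.468626.
Flux = S₀ · cos θ_z = 2727 × 0.468626 = 1278 W/m².

1.28e+03 W/m²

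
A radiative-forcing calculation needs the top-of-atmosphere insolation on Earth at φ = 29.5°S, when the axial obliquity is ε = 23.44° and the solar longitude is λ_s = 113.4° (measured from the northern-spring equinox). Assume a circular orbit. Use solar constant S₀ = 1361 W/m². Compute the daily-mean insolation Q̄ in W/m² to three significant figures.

Q̄ ≈ 237 W/m²

Solar declination: sin δ = sin ε · sin λ_s = sin 23.44° × sin 113.4° = 0.36507, so δ = +21.412°.
cos H₀ = −tan(-29.5°) tan(+21.412°) = 0.2219, H₀ = 1.3471 rad.
Bracket: H₀ sin φ sin δ + cos φ cos δ sin H₀ = 1.3471×-0.49242×0.36507 + 0.87036×0.93098×0.97508 = -0.242165 + 0.790095 = 0.547930.
Q̄ = (S₀/π) × [bracket] = (1361/π) × 0.547930 = 237.4 W/m².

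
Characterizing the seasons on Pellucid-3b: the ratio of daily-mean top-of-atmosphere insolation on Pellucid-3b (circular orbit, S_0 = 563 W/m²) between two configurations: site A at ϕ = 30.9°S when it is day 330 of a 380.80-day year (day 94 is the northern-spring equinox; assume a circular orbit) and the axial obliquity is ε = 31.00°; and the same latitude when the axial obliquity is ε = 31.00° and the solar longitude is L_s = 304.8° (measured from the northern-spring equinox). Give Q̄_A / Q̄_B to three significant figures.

Q̄_A / Q̄_B ≈ 0.964

— Configuration A (ϕ=-30.9°):
Solar longitude: L_s = 360° × (330 − 94)/380.80 = 223.109°.
sin δ = sin 31.00° × sin 223.109° = -0.35197, so δ = -20.608°.
cos h₀ = −tan(-30.9°) tan(-20.608°) = -0.2251, h₀ = 1.7978 rad.
Bracket: h₀ sin ϕ sin δ + cos ϕ cos δ sin h₀ = 1.7978×-0.51354×-0.35197 + 0.85806×0.93601×0.97435 = 0.324954 + 0.782552 = 1.107506.
Q̄ = (S_0/π) × [bracket] = (563/π) × 1.107506 = 198.47 W/m².
— Configuration B (ϕ=-30.9°):
Solar declination: sin δ = sin ε · sin L_s = sin 31.00° × sin 304.8° = -0.42292, so δ = -25.019°.
cos h₀ = −tan(-30.9°) tan(-25.019°) = -0.2793, h₀ = 1.8539 rad.
Bracket: h₀ sin ϕ sin δ + cos ϕ cos δ sin h₀ = 1.8539×-0.51354×-0.42292 + 0.85806×0.90617×0.96020 = 0.402642 + 0.746602 = 1.149244.
Q̄ = (S_0/π) × [bracket] = (563/π) × 1.149244 = 205.95 W/m².
Ratio Q̄_A / Q̄_B = 198.47 / 205.95 = 0.9637.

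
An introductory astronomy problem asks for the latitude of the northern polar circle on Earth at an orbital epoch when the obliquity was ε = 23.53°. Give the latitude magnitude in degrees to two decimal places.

66.47°

The polar circle is the lowest latitude that experiences at least one full rotation of continuous daylight at the northern-summer solstice; it lies at |ϕ| = 90° − ε = 90° − 23.53° = 66.47°.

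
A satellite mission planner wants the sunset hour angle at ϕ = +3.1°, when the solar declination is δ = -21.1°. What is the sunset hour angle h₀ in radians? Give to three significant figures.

cos h₀ = −tan ϕ · tan δ = −tan(+3.1°) × tan(-21.100°) = 0.0209, so h₀ = 1.5499 rad = 88.80°.

h₀ = 1.55 rad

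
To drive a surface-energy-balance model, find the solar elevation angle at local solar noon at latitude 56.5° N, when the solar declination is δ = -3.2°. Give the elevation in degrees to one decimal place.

30.3°

At local noon the hour angle is zero, so the zenith angle equals |φ − δ| = |+56.5° − (-3.200°)| = 59.700°.
Elevation = 90° − 59.700° = 30.3°.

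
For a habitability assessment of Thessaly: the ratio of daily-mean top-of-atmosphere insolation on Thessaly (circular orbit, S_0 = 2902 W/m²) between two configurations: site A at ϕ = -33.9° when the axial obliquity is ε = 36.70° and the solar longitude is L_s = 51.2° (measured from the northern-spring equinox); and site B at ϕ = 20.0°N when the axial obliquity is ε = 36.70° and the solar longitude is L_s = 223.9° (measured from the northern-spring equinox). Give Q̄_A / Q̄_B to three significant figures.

— Configuration A (ϕ=-33.9°):
Solar declination: sin δ = sin ε · sin L_s = sin 36.70° × sin 51.2° = 0.46575, so δ = +27.759°.
cos h₀ = −tan(-33.9°) tan(+27.759°) = 0.3537, h₀ = 1.2093 rad.
Bracket: h₀ sin ϕ sin δ + cos ϕ cos δ sin h₀ = 1.2093×-0.55775×0.46575 + 0.83001×0.88492×0.93537 = -0.314142 + 0.687022 = 0.372880.
Q̄ = (S_0/π) × [bracket] = (2902/π) × 0.372880 = 344.44 W/m².
— Configuration B (ϕ=+20.0°):
Solar declination: sin δ = sin ε · sin L_s = sin 36.70° × sin 223.9° = -0.41439, so δ = -24.481°.
cos h₀ = −tan(+20.0°) tan(-24.481°) = 0.1657, h₀ = 1.4043 rad.
Bracket: h₀ sin ϕ sin δ + cos ϕ cos δ sin h₀ = 1.4043×0.34202×-0.41439 + 0.93969×0.91010×0.98617 = -0.199031 + 0.843384 = 0.644353.
Q̄ = (S_0/π) × [bracket] = (2902/π) × 0.644353 = 595.21 W/m².
Ratio Q̄_A / Q̄_B = 344.44 / 595.21 = 0.5787.

Q̄_A / Q̄_B ≈ 0.579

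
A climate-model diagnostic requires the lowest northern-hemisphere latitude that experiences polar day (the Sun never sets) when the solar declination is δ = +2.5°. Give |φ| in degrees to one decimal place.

Polar day requires cos H₀ = −tan φ tan δ ≤ −1, i.e. tan φ tan δ ≥ 1.
The boundary is |tan φ| · |tan δ| = 1, so |φ| = 90° − |δ| = 90° − 2.5° = 87.5° in the northern hemisphere.

|φ| = 87.5°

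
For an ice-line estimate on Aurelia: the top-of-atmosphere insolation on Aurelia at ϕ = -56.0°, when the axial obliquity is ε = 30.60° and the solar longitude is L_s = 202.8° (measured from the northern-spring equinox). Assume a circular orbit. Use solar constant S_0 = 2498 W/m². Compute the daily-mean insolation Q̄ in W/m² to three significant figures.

Solar declination: sin δ = sin ε · sin L_s = sin 30.60° × sin 202.8° = -0.19726, so δ = -11.377°.
cos h₀ = −tan(-56.0°) tan(-11.377°) = -0.2983, h₀ = 1.8737 rad.
Bracket: h₀ sin ϕ sin δ + cos ϕ cos δ sin h₀ = 1.8737×-0.82904×-0.19726 + 0.55919×0.98035×0.95447 = 0.306418 + 0.523242 = 0.829660.
Q̄ = (S_0/π) × [bracket] = (2498/π) × 0.829660 = 659.7 W/m².

Q̄ ≈ 660 W/m²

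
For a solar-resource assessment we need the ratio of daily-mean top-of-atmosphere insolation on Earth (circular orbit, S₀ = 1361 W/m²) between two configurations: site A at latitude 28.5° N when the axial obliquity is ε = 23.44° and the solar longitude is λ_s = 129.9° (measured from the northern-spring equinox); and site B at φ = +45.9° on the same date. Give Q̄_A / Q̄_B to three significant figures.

— Configuration A (φ=+28.5°):
Solar declination: sin δ = sin ε · sin λ_s = sin 23.44° × sin 129.9° = 0.30517, so δ = +17.768°.
cos H₀ = −tan(+28.5°) tan(+17.768°) = -0.1740, H₀ = 1.7457 rad.
Bracket: H₀ sin φ sin δ + cos φ cos δ sin H₀ = 1.7457×0.47716×0.30517 + 0.87882×0.95230×0.98475 = 0.254200 + 0.824138 = 1.078338.
Q̄ = (S₀/π) × [bracket] = (1361/π) × 1.078338 = 467.16 W/m².
— Configuration B (φ=+45.9°):
cos H₀ = −tan(+45.9°) tan(+17.768°) = -0.3307, H₀ = 1.9078 rad.
Bracket: H₀ sin φ sin δ + cos φ cos δ sin H₀ = 1.9078×0.71813×0.30517 + 0.69591×0.95230×0.94374 = 0.418098 + 0.625431 = 1.043529.
Q̄ = (S₀/π) × [bracket] = (1361/π) × 1.043529 = 452.08 W/m².
Ratio Q̄_A / Q̄_B = 467.16 / 452.08 = 1.033.

Q̄_A / Q̄_B ≈ 1.03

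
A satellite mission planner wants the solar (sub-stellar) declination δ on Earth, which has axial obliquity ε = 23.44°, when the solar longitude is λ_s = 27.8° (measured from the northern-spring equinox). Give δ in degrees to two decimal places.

δ = +10.69°

sin δ = sin ε · sin λ_s = sin 23.44° × sin 27.8° = 0.185523.
δ = arcsin(0.185523) = +10.69°.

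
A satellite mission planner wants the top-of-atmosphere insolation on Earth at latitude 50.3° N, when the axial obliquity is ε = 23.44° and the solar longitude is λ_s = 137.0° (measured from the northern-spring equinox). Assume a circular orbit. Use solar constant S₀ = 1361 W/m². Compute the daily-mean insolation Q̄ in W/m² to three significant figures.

Q̄ ≈ 424 W/m²

Solar declination: sin δ = sin ε · sin λ_s = sin 23.44° × sin 137.0° = 0.27129, so δ = +15.741°.
cos H₀ = −tan(+50.3°) tan(+15.741°) = -0.3395, H₀ = 1.9172 rad.
Bracket: H₀ sin φ sin δ + cos φ cos δ sin H₀ = 1.9172×0.76940×0.27129 + 0.63877×0.96250×0.94060 = 0.400178 + 0.578296 = 0.978474.
Q̄ = (S₀/π) × [bracket] = (1361/π) × 0.978474 = 423.9 W/m².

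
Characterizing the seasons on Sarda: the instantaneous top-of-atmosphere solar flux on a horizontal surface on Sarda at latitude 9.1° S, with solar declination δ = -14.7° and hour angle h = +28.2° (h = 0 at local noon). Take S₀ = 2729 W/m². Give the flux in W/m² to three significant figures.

2.41e+03 W/m²

cos θ_z = sin φ sin δ + cos φ cos δ cos h = 0.040134 + 0.841727 = 0.881861.
Flux = S₀ · cos θ_z = 2729 × 0.881861 = 2407 W/m².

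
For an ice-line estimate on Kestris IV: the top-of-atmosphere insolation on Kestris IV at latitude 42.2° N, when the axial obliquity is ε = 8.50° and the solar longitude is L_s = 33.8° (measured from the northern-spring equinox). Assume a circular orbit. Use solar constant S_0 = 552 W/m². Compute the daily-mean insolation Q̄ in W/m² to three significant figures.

Q̄ ≈ 145 W/m²

Solar declination: sin δ = sin ε · sin L_s = sin 8.50° × sin 33.8° = 0.08223, so δ = +4.717°.
cos h₀ = −tan(+42.2°) tan(+4.717°) = -0.0748, h₀ = 1.6457 rad.
Bracket: h₀ sin ϕ sin δ + cos ϕ cos δ sin h₀ = 1.6457×0.67172×0.08223 + 0.74080×0.99661×0.99720 = 0.090901 + 0.736221 = 0.827122.
Q̄ = (S_0/π) × [bracket] = (552/π) × 0.827122 = 145.3 W/m².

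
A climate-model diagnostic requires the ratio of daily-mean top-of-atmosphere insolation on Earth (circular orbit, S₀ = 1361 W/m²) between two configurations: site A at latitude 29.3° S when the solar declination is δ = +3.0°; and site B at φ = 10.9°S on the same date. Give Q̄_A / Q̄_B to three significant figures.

— Configuration A (φ=-29.3°):
cos H₀ = −tan(-29.3°) tan(+3.000°) = 0.0294, H₀ = 1.5414 rad.
Bracket: H₀ sin φ sin δ + cos φ cos δ sin H₀ = 1.5414×-0.48938×0.05234 + 0.87207×0.99863×0.99957 = -0.039482 + 0.870501 = 0.831019.
Q̄ = (S₀/π) × [bracket] = (1361/π) × 0.831019 = 360.01 W/m².
— Configuration B (φ=-10.9°):
cos H₀ = −tan(-10.9°) tan(+3.000°) = 0.0101, H₀ = 1.5607 rad.
Bracket: H₀ sin φ sin δ + cos φ cos δ sin H₀ = 1.5607×-0.18910×0.05234 + 0.98196×0.99863×0.99995 = -0.015447 + 0.980566 = 0.965119.
Q̄ = (S₀/π) × [bracket] = (1361/π) × 0.965119 = 418.11 W/m².
Ratio Q̄_A / Q̄_B = 360.01 / 418.11 = 0.8610.

Q̄_A / Q̄_B ≈ 0.861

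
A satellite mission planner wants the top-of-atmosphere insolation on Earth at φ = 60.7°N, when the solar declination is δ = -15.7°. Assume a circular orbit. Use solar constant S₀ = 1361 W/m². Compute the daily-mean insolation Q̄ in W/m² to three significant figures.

cos H₀ = −tan(+60.7°) tan(-15.700°) = 0.5009, H₀ = 1.0462 rad.
Bracket: H₀ sin φ sin δ + cos φ cos δ sin H₀ = 1.0462×0.87207×-0.27060 + 0.48938×0.96269×0.86551 = -0.246885 + 0.407760 = 0.160875.
Q̄ = (S₀/π) × [bracket] = (1361/π) × 0.160875 = 69.69 W/m².

Q̄ ≈ 69.7 W/m²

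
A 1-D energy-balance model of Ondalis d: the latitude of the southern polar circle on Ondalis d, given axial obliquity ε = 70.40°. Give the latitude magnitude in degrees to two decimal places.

The polar circle is the lowest latitude that experiences at least one full rotation of continuous darkness at the northern-summer solstice; it lies at |ϕ| = 90° − ε = 90° − 70.40° = 19.60°.

19.60°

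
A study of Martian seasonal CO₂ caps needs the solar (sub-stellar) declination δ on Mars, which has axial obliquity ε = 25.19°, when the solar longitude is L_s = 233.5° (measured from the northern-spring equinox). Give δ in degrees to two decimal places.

δ = -20.01°

sin δ = sin ε · sin L_s = sin 25.19° × sin 233.5° = -0.342139.
δ = arcsin(-0.342139) = -20.01°.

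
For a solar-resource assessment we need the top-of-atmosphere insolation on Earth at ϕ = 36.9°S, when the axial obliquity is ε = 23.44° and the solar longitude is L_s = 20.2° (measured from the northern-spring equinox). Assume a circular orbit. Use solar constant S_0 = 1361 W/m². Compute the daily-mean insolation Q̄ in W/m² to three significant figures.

Q̄ ≈ 289 W/m²

Solar declination: sin δ = sin ε · sin L_s = sin 23.44° × sin 20.2° = 0.13736, so δ = +7.895°.
cos h₀ = −tan(-36.9°) tan(+7.895°) = 0.1041, h₀ = 1.4665 rad.
Bracket: h₀ sin ϕ sin δ + cos ϕ cos δ sin h₀ = 1.4665×-0.60042×0.13736 + 0.79968×0.99052×0.99457 = -0.120948 + 0.787798 = 0.666850.
Q̄ = (S_0/π) × [bracket] = (1361/π) × 0.666850 = 288.9 W/m².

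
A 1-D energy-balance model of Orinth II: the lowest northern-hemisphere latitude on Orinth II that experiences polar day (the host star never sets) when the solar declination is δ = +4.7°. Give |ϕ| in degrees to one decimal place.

|ϕ| = 85.3°

Polar day requires cos h₀ = −tan ϕ tan δ ≤ −1, i.e. tan ϕ tan δ ≥ 1.
The boundary is |tan ϕ| · |tan δ| = 1, so |ϕ| = 90° − |δ| = 90° − 4.7° = 85.3° in the northern hemisphere.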